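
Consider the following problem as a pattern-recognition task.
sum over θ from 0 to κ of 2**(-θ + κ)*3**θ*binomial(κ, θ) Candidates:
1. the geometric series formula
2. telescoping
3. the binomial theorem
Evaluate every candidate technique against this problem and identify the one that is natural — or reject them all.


Technique: the binomial theorem — binomial coefficients against complementary powers of 3 and 2: recognize the binomial expansion and resum.
- the geometric series formula — no single multiplier carries one term to the next throughout the sum.
- telescoping — in the displayed form, no term reappears at a neighboring index to cancel against.
- the binomial theorem: applicable, and directly so.


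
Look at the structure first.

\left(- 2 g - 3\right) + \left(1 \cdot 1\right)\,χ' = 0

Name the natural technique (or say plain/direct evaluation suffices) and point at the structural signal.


Method: no special technique — solved for the derivative, no χ appears — this is antidifferentiation in g wearing ODE clothing.


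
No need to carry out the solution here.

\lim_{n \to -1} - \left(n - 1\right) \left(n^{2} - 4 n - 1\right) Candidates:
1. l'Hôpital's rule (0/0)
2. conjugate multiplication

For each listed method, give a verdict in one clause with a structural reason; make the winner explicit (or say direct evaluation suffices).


Best approach: no special technique — no denominator vanishes and nothing blows up at -1: direct substitution is the whole computation.
- l'Hôpital's rule (0/0): substituting the point gives a finite value outright — there is no indeterminate clash to repair.
- conjugate multiplication — there is no infinity-minus-infinity radical difference to rationalize.


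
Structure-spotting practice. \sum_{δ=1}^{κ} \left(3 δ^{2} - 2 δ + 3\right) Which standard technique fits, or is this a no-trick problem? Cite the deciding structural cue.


Diagnosis: no special technique — no ratio, no shift structure, no binomial pattern: sum the constant-multiple powers of δ with known formulas.


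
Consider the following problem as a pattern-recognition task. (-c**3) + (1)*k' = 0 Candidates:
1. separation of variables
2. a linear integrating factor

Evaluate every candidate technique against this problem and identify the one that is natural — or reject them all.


Diagnosis: no special technique — solved for the derivative, k never appears on the right — this is a direct integration in c, not a differential-equations problem at heart.
- separation of variables: any separation here is vacuous (nothing depends on the unknown); direct integration is the honest label.
- a linear integrating factor: with the unknown absent the integrating factor is a formality; direct integration is the working structure.


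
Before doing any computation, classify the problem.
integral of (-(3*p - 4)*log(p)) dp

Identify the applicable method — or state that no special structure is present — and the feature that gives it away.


Verdict: integration by parts — the logarithm log(p) wants to be differentiated, not integrated; parts makes that legal.


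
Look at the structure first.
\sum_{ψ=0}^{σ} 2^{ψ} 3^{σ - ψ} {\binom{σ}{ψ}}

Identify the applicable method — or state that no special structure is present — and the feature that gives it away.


Method: the binomial theorem — {\binom{σ}{ψ}} weighting matched powers of 2 and 3 is the expanded form of (2 + 3)^σ — fold it back up.


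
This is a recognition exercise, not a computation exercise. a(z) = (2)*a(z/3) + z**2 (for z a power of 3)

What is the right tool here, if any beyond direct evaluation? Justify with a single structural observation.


Diagnosis: the master substitution — the argument contracts 3-fold per step: reindex z exponentially and solve the linear recurrence in the new index.


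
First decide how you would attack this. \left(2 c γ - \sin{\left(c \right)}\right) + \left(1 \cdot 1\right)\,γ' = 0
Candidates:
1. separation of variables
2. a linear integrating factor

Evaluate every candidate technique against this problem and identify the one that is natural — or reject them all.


Method: a linear integrating factor — the equation is linear in γ with coefficient 2 c; multiplying by the integrating factor exp(∫2 c) makes the left side a perfect derivative.
- separation of variables: the two dependences are entangled, not a clean product of one-variable pieces.
- a linear integrating factor: yes, a natural case for it.


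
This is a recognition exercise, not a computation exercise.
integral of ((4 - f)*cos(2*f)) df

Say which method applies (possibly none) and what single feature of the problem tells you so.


Technique: integration by parts — a polynomial factor 4 - f multiplies cos(2*f); differentiating 4 - f lowers its degree while cos(2*f) integrates cleanly, so parts wins.


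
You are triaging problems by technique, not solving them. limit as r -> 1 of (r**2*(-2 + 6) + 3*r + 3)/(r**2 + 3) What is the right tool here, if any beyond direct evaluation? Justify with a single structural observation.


Best approach: no special technique — no zero denominators, no indeterminate clash at 1 — substitute and read off the value.


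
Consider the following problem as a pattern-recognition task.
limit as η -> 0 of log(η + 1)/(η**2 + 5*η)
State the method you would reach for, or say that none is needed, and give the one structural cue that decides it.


Method: l'Hôpital's rule (0/0) — the 0/0 form at 0 is the signature situation for l'Hôpital's rule. A first-order expansion at the point is an equally standard path; the rule packages it.


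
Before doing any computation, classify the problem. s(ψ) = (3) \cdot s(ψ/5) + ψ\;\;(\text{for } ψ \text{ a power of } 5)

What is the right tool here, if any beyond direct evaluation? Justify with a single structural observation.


Diagnosis: the master substitution — treat m = log base 5 of ψ as the new clock: one recursion step advances m by one while ψ scales by 5.


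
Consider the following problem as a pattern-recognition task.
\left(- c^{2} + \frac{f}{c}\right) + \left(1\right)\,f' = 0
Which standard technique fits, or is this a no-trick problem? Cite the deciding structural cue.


Verdict: a linear integrating factor — the unknown enters only to the first power against a nonzero forcing term — the integrating-factor template applies directly.


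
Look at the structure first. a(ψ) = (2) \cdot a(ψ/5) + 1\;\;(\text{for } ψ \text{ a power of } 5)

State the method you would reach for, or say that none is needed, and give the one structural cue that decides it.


Technique: the master substitution — the argument shrinks by the factor 5, so measure the index on a logarithmic scale and the recursion becomes a shift.


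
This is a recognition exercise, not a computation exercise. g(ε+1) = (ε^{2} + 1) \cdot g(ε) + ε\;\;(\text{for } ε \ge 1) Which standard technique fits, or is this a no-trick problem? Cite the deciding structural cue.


Technique: a summation factor — first-order linear but the coefficient ε^{2} + 1 moves with the index — divide by the cumulative product and telescope.


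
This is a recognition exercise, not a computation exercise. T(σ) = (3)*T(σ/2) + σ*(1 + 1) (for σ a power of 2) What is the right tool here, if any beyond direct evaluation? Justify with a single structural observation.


Method: the master substitution — a divide-and-conquer shape: argument σ/2, so change variables with σ = 2^m and solve the linear version.


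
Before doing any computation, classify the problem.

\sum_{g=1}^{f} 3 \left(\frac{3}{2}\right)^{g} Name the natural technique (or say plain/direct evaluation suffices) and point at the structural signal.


Best approach: the geometric series formula — each term is \frac{3}{2} times the previous one, so the geometric-series formula applies directly.


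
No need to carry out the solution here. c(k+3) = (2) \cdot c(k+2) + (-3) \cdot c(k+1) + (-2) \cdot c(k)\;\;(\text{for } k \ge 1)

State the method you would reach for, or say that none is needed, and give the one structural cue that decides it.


Method: the characteristic-root method — constant coefficients and linearity mean the ansatz r^k reduces it to solving the characteristic polynomial.


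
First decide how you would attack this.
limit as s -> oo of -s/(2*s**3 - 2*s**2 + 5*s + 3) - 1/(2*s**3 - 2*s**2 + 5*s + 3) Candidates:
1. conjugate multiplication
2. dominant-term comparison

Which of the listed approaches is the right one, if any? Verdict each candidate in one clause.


Method: dominant-term comparison — divide by the highest power of s present: lower-order terms vanish and the dominant ratio remains.
- conjugate multiplication — multiplying by a conjugate would not remove any indeterminacy here.
- dominant-term comparison: yes, a natural case for it.


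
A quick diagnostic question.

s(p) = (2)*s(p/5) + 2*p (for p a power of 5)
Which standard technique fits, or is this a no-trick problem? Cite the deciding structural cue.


Best approach: the master substitution — treat m = log base 5 of p as the new clock: one recursion step advances m by one while p scales by 5.


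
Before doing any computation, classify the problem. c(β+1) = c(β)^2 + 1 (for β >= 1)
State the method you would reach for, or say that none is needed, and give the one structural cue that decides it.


Method: no special technique — once the recursion is nonlinear, characteristic roots, master substitutions, and summation factors are all off the table.


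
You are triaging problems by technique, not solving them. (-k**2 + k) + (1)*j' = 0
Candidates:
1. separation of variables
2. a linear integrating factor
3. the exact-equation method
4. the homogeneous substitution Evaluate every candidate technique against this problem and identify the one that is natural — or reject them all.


Diagnosis: no special technique — solved for the derivative, j never appears on the right — this is a direct integration in k, not a differential-equations problem at heart.
- separation of variables: any separation here is vacuous (nothing depends on the unknown); direct integration is the honest label.
- a linear integrating factor: with the unknown absent the integrating factor is a formality; direct integration is the working structure.
- the exact-equation method — no dependence on the unknown anywhere: exactness is a label without content here.
- the homogeneous substitution: the slope is not a function of the ratio of the variables alone.


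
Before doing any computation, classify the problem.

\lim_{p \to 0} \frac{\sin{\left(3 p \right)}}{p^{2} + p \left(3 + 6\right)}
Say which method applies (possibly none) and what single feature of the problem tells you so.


Diagnosis: l'Hôpital's rule (0/0) — plug in 0: top and bottom both hit zero, so differentiate each and retry. Known elementary limits would finish this too — the rule just bypasses the case analysis.


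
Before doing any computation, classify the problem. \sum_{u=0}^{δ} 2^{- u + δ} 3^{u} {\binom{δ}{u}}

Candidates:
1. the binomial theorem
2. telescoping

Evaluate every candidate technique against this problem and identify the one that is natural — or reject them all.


Verdict: the binomial theorem — terms weighting {\binom{δ}{u}} against matched powers of 3 and 2 reassemble into (3 + 2)^δ by the binomial theorem.
- the binomial theorem — yes — fits the structure here.
- telescoping — in the displayed form, no term reappears at a neighboring index to cancel against.


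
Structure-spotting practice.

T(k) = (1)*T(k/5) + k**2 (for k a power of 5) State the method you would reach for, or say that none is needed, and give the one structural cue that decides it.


Best approach: the master substitution — the recursive call is at index k/5 rather than a shift, a divide-and-conquer shape — substituting k = 5^m linearizes it.


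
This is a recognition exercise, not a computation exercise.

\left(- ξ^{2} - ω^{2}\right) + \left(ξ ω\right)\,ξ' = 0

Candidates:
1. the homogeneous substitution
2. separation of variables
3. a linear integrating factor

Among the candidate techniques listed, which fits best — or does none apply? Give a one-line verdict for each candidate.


Diagnosis: the homogeneous substitution — the slope's numerator and denominator share total degree; set v = ξ/ω and the equation drops to separable form. A Bernoulli substitution is a fair alternative on this equation directly; the homogeneous reading takes it as given.
- the homogeneous substitution: yes, a natural case for it.
- separation of variables — no algebra isolates the independent variable on one side and the unknown on the other.
- a linear integrating factor — a nonlinear term in the unknown puts this outside the integrating-factor template.


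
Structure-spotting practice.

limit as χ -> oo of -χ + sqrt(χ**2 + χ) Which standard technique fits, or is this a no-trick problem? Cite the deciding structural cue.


Best approach: conjugate multiplication — an infinity-minus-infinity difference with a surviving radical — multiply by the conjugate to cancel the divergence.


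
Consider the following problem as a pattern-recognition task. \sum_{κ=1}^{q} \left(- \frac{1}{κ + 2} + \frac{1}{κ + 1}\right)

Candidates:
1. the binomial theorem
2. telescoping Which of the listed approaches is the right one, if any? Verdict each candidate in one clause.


Technique: telescoping — the generic term is a one-step difference of \frac{1}{κ + 1}, so partial sums shortcut to endpoint evaluation.
- the binomial theorem: there is no pair of bases whose matched powers would reassemble into a single binomial power.
- telescoping: yes, a natural case for it.


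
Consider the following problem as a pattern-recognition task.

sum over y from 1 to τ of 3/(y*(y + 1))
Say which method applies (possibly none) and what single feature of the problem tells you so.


Diagnosis: telescoping — split 3/(y*(y + 1)) by partial fractions and the pieces are one function at shifted arguments — interior terms cancel.


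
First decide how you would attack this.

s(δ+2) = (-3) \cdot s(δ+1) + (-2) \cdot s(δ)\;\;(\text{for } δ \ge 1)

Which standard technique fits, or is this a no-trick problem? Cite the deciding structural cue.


Method: the characteristic-root method — shift-invariance with fixed coefficients calls for exponential trials; the characteristic polynomial finds every r^δ.


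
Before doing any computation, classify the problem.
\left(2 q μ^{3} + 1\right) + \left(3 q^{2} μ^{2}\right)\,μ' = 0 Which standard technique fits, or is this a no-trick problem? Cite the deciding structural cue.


Method: the exact-equation method — because the two cross partials coincide, the form is conservative as written — recover its potential in (q, μ).


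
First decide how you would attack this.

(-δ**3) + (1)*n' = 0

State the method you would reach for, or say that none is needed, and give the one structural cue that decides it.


Method: no special technique — solved for the derivative, no n appears — this is antidifferentiation in δ wearing ODE clothing.


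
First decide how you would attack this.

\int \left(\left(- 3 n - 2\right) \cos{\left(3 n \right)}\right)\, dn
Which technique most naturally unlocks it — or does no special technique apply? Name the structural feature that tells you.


Verdict: integration by parts — a polynomial - 3 n - 2 against the kernel \cos{\left(3 n \right)} is the signature bounded-ladder case for integration by parts.


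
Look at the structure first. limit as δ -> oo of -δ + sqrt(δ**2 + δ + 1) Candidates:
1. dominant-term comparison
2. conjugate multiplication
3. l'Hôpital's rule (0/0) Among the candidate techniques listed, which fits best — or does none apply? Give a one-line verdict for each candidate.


Technique: conjugate multiplication — two divergent pieces with a minus sign between them and a radical in the mix: rationalize sqrt(δ**2 + δ + 1) - δ before any limit law applies.
- dominant-term comparison — no dominant power emerges to decide the limit by degree comparison.
- conjugate multiplication: applicable, and directly so.
- l'Hôpital's rule (0/0): the expression is a difference driving to ∞ − ∞, not a 0/0 quotient — there is no ratio for the rule to differentiate.


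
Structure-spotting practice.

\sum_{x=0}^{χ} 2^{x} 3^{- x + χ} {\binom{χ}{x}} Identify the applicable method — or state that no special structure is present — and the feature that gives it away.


Diagnosis: the binomial theorem — the binomial coefficients weight matched powers of 2 and 3, which is exactly the expansion of a binomial power.


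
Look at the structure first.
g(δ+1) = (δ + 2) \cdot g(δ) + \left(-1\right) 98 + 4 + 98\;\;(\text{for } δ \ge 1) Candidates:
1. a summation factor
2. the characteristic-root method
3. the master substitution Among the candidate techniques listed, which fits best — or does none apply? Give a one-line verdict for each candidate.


Diagnosis: a summation factor — first-order linear but the coefficient δ + 2 moves with the index — divide by the cumulative product and telescope.
- a summation factor — a fit — the right tool for this form.
- the characteristic-root method — an index-dependent weight blocks the pure exponential ansatz.
- the master substitution: there is no divide-the-index recursive argument.


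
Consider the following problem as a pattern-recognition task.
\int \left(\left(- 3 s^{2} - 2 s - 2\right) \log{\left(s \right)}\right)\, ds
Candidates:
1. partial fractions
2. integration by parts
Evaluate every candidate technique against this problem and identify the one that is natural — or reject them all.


Best approach: integration by parts — \log{\left(s \right)} blocks direct integration but differentiates to something rational — parts with the polynomial factor - 3 s^{2} - 2 s - 2 as dv.
- partial fractions: the expression is not a ratio of polynomials that decomposes further.
- integration by parts: applies; the problem has the shape this method handles.


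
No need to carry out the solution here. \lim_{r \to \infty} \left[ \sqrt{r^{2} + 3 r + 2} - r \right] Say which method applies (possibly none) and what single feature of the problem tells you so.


Technique: conjugate multiplication — two divergent pieces with a minus sign between them and a radical in the mix: rationalize \sqrt{r^{2} + 3 r + 2} - r before any limit law applies.


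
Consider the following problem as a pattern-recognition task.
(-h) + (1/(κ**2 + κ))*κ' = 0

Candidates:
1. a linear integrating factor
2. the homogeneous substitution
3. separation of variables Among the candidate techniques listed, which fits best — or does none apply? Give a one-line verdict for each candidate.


Method: separation of variables — the slope splits multiplicatively: h carrying all h-dependence times κ**2 + κ carrying all κ-dependence — separate and integrate. Rearranged, this also fits the Bernoulli template directly; separation reads the product structure as given.
- a linear integrating factor — a nonlinear term in the unknown puts this outside the integrating-factor template.
- the homogeneous substitution: the ratio substitution does not collapse this equation.
- separation of variables — applies; the problem has the shape this method handles.


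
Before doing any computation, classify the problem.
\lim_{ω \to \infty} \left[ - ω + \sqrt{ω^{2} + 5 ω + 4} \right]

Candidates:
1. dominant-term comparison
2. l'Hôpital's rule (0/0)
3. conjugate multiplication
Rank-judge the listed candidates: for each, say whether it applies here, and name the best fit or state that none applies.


Method: conjugate multiplication — an infinity-minus-infinity difference with a surviving radical — multiply by the conjugate to cancel the divergence.
- dominant-term comparison: this is not a rational comparison of growth rates at infinity.
- l'Hôpital's rule (0/0): the expression is a difference driving to ∞ − ∞, not a 0/0 quotient — there is no ratio for the rule to differentiate.
- conjugate multiplication: applies; the problem has the shape this method handles.


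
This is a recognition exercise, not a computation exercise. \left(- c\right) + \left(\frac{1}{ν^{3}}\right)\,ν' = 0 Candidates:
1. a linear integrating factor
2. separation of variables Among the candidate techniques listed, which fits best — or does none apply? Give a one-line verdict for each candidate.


Diagnosis: separation of variables — all dependence on the two variables factors apart, the defining separable shape.
- a linear integrating factor: a nonlinear term in the unknown puts this outside the integrating-factor template.
- separation of variables — yes — fits the structure here.


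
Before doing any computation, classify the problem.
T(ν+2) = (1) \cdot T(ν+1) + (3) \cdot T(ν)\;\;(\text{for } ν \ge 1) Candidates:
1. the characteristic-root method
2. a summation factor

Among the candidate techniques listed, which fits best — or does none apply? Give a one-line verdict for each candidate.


Technique: the characteristic-root method — fixed numeric weights on consecutive terms and no forcing term added: the root method in its home territory.
- the characteristic-root method — a fit — the right tool for this form.
- a summation factor — a summation factor telescopes one-step recursions; this one carries higher-order memory.


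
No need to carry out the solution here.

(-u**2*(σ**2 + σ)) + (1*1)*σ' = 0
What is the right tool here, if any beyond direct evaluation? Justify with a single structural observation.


Method: separation of variables — the slope splits multiplicatively: u**2 carrying all u-dependence times σ**2 + σ carrying all σ-dependence — separate and integrate. This doubles as a Bernoulli equation in the unknown as written; dividing and integrating works on it directly.


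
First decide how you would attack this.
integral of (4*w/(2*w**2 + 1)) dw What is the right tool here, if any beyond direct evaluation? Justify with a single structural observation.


Diagnosis: u-substitution — set u = 2*w**2 + 1: a constant multiple of its derivative, namely 4*w, is present as a factor once the integrand is collected, so the du is sitting there waiting.


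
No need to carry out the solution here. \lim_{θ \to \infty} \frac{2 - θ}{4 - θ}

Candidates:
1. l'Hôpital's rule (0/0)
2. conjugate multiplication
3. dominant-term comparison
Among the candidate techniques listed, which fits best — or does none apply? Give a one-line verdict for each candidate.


Best approach: dominant-term comparison — as θ grows, only the highest-degree terms matter — compare leading terms and read the limit off.
- l'Hôpital's rule (0/0): as a single quotient the expression runs to ∞/∞ at the limit point — an at-infinity form of the rule would apply, though the leading-growth comparison is the direct reading.
- conjugate multiplication — no divergent radical difference is present for a conjugate pair to cancel.
- dominant-term comparison: yes, a natural case for it.


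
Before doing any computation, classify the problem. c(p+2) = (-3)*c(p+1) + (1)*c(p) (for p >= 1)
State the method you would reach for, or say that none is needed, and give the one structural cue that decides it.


Best approach: the characteristic-root method — because shifting p leaves the equation's coefficients unchanged, exponential trials reduce it to algebra.


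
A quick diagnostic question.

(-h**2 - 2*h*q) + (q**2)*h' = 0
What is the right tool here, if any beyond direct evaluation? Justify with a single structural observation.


Best approach: the homogeneous substitution — the slope's numerator and denominator have matching total degree, so it depends only on h/q and the ratio substitution collapses it. Rearranged, this also fits the Bernoulli template directly; the homogeneous substitution reads the structure without the rearrangement.


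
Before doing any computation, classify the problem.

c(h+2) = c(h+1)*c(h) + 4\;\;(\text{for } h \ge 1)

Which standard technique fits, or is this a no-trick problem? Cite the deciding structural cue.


Technique: no special technique — the update rule curves (it is not linear in the unknown sequence), so no superposition-based closed form attaches — iterate or study it directly.


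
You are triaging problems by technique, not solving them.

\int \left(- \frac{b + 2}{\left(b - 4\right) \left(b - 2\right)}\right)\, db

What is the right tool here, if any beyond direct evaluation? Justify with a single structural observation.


Best approach: partial fractions — a proper rational integrand whose denominator splits into simpler factors — decompose into partial fractions first.


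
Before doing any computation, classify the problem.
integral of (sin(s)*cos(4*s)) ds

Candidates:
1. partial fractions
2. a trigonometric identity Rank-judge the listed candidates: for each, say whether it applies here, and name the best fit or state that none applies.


Technique: a trigonometric identity — sin(s)*cos(4*s) mixes two frequencies; the product-to-sum identity splits it into single-frequency sinusoids.
- partial fractions: there is no rational-function structure to decompose.
- a trigonometric identity — a fit — the right tool for this form.


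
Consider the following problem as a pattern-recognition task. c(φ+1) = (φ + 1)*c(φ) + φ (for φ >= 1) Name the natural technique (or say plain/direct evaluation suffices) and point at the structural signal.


Best approach: a summation factor — an index-dependent multiplier φ + 1 rules out characteristic roots; a summation factor converts it to a pure difference.


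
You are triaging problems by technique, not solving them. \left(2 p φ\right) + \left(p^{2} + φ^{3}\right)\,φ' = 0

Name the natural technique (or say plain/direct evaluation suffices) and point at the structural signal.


Method: the exact-equation method — because the two cross partials coincide, the form is conservative as written — recover its potential in (p, φ).


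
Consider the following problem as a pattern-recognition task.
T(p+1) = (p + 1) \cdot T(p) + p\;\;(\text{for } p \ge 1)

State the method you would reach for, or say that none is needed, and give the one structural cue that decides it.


Best approach: a summation factor — with the index-dependent coefficient p + 1, dividing by the cumulative product turns the left side into a pure difference.


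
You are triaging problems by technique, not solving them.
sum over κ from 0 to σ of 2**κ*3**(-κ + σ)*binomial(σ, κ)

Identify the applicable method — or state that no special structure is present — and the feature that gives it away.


Best approach: the binomial theorem — the binomial coefficients weight matched powers of 2 and 3, which is exactly the expansion of a binomial power.


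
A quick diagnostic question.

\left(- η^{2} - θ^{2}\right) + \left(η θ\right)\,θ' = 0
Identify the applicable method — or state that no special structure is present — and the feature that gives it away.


Best approach: the homogeneous substitution — solved for the derivative, the right side is unchanged under scaling η and θ together — it depends only on the ratio θ/η, so substitute a single ratio variable. Rearranged, this also fits the Bernoulli template directly; the homogeneous substitution reads the structure without the rearrangement.


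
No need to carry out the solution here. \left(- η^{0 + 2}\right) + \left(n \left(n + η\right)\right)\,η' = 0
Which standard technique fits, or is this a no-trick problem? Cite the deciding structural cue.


Method: the homogeneous substitution — solved for the derivative, the right side is unchanged under scaling n and η together — it depends only on the ratio η/n, so substitute a single ratio variable. Suitably rearranged — at times with the variables' roles exchanged — this doubles as a Bernoulli equation; the homogeneous reading needs no such setup.


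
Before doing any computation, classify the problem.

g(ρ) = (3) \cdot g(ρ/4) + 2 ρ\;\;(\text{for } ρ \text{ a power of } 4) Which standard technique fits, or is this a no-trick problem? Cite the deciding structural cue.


Technique: the master substitution — the argument contracts 4-fold per step: reindex ρ exponentially and solve the linear recurrence in the new index.


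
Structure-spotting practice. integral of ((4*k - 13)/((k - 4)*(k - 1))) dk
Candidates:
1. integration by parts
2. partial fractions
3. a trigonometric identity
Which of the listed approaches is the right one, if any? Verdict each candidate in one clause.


Technique: partial fractions — a proper rational integrand whose denominator splits into simpler factors — decompose into partial fractions first.
- integration by parts — the nonconstant-polynomial-times-standard-kernel pattern (an exp, sine, cosine, or logarithm partner) is absent.
- partial fractions — a fit — the right tool for this form.
- a trigonometric identity: with no trigonometric functions present, identity rewriting has no target.


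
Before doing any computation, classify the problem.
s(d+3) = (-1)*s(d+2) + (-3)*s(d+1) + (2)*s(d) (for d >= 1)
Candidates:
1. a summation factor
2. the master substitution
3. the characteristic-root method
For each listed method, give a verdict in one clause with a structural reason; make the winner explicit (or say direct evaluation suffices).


Technique: the characteristic-root method — because shifting d leaves the equation's coefficients unchanged, exponential trials reduce it to algebra.
- a summation factor — the recurrence reaches back more than one step, outside the first-order family a summation factor normalizes.
- the master substitution: this is shift-type recursion, outside the divide-and-conquer template.
- the characteristic-root method: applies; the problem has the shape this method handles.


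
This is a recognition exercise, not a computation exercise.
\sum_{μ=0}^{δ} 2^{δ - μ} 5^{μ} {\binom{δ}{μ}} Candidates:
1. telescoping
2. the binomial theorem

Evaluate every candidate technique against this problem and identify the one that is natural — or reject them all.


Technique: the binomial theorem — binomial coefficients against complementary powers of 5 and 2: recognize the binomial expansion and resum.
- telescoping: writing out consecutive terms as given produces no pairwise cancellation.
- the binomial theorem — applies; the problem has the shape this method handles.


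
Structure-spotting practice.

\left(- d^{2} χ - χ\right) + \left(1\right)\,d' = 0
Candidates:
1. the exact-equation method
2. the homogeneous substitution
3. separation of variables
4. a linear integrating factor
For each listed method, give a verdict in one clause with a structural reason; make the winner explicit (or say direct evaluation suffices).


Verdict: separation of variables — one side of the product carries the independent variable, the other the unknown — the textbook separation shape.
- the exact-equation method — no potential function has this form as its differential, as written.
- the homogeneous substitution: the ratio of the variables does not determine the slope.
- separation of variables: applies; the problem has the shape this method handles.
- a linear integrating factor — the unknown enters nonlinearly (through a power, a denominator, or a transcendental function), which the linear integrating-factor recipe cannot absorb as-is — any repair would come from a preliminary substitution, not the factor.


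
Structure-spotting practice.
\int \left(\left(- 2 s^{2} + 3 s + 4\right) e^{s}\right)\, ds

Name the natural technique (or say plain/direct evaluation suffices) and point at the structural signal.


Technique: integration by parts — a polynomial factor - 2 s^{2} + 3 s + 4 multiplies e^{s}; differentiating - 2 s^{2} + 3 s + 4 lowers its degree while e^{s} integrates cleanly, so parts wins.


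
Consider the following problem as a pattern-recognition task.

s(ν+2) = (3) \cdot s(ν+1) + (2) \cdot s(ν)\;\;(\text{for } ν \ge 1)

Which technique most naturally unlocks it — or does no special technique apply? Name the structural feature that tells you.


Technique: the characteristic-root method — fixed numeric weights on consecutive terms and no forcing term added: the root method in its home territory.


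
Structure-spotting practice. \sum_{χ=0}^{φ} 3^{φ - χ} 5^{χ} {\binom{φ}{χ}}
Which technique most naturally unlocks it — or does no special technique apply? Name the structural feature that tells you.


Verdict: the binomial theorem — terms weighting {\binom{φ}{χ}} against matched powers of 5 and 3 reassemble into (5 + 3)^φ by the binomial theorem.


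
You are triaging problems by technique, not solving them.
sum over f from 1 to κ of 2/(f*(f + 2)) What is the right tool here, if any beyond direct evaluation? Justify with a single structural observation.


Technique: telescoping — integer-spaced poles in 2/(f*(f + 2)) are the telescoping signature in disguise.


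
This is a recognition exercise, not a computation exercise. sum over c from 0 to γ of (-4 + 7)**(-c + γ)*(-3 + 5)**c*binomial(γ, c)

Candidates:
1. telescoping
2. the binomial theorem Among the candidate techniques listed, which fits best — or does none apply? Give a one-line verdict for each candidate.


Best approach: the binomial theorem — binomial(γ, c) weighting matched powers of (-3 + 5) and (-4 + 7) is the expanded form of ((-3 + 5) + (-4 + 7))^γ — fold it back up.
- telescoping — writing out consecutive terms as given produces no pairwise cancellation.
- the binomial theorem — applies; the problem has the shape this method handles.


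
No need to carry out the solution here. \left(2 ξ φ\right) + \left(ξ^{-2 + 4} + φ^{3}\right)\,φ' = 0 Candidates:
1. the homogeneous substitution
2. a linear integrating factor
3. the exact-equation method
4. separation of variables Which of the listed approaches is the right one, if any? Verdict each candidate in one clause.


Diagnosis: the exact-equation method — because the two cross partials coincide, the form is conservative as written — recover its potential in (ξ, φ).
- the homogeneous substitution — the slope changes under joint rescaling, failing the degree-zero test.
- a linear integrating factor — a nonlinear term in the unknown puts this outside the integrating-factor template.
- the exact-equation method: a fit — the right tool for this form.
- separation of variables: no division isolates the independent variable from the unknown.


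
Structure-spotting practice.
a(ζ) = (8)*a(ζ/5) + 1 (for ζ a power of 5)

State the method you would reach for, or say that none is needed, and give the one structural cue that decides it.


Method: the master substitution — the call at ζ/5 makes this multiplicative recursion; the master-style substitution converts it to additive.


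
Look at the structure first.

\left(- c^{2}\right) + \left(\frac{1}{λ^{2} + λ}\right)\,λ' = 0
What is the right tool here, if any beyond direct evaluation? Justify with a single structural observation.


Method: separation of variables — solved for the derivative, the right side splits multiplicatively into a function of each variable alone — divide and integrate each side. A Bernoulli rewrite would carry it as the equation stands — separating the variables needs no rearrangement either.


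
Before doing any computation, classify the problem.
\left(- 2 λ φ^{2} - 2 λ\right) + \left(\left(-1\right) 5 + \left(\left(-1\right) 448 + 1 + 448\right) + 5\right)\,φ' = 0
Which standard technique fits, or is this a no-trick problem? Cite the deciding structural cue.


Technique: separation of variables — one side of the product carries the independent variable, the other the unknown — the textbook separation shape.


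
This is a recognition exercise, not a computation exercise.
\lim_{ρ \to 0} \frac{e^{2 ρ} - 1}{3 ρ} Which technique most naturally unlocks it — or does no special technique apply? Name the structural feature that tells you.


Best approach: l'Hôpital's rule (0/0) — substituting 0 gives 0 over 0; differentiate top and bottom once and re-evaluate. A local series expansion at the point resolves it as well; the rule is the packaged version of that step.


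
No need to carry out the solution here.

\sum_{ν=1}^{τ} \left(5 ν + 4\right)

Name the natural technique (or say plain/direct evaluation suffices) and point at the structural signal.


Technique: no special technique — every summand is a constant multiple of a power of ν — apply the standard power-sum identities one degree at a time.


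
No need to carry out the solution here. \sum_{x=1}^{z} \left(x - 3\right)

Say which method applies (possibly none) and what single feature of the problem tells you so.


Technique: no special technique — no ratio, no shift structure, no binomial pattern: sum the constant-multiple powers of x with known formulas.


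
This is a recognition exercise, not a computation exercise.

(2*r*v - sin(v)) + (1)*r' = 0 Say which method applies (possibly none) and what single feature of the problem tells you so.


Best approach: a linear integrating factor — the unknown enters only to the first power against a nonzero forcing term — the integrating-factor template applies directly.


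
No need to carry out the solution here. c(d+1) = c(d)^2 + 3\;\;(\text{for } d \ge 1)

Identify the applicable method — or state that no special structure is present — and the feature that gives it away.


Verdict: no special technique — each new value is a nonlinear function of earlier ones — scaling arguments and superposition both fail.


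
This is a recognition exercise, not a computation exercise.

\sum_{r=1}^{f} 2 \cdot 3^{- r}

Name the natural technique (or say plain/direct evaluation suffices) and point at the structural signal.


Best approach: the geometric series formula — consecutive terms stand in a fixed index-free ratio — the geometric sum formula closes it.


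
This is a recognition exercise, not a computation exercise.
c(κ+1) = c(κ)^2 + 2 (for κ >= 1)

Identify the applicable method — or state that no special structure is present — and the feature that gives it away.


Method: no special technique — the recurrence is nonlinear in the sequence values; study it directly, no linear machinery applies.


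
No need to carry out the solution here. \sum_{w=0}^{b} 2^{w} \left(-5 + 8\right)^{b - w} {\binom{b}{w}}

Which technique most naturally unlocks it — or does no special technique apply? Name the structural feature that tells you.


Technique: the binomial theorem — terms weighting {\binom{b}{w}} against matched powers of 2 and (-5 + 8) reassemble into (2 + (-5 + 8))^b by the binomial theorem.


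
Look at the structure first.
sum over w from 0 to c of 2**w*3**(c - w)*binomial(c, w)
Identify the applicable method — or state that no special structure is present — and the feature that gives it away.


Method: the binomial theorem — terms weighting binomial(c, w) against matched powers of 2 and 3 reassemble into (2 + 3)^c by the binomial theorem.


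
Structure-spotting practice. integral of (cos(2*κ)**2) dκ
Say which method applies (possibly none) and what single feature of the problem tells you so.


Best approach: a trigonometric identity — even powers like cos(2*κ)**2 never integrate directly; the half-angle identity lowers the degree first.
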